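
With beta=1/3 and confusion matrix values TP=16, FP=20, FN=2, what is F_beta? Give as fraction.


P = TP/(TP+FP) = 16/36 = 4/9
R = TP/(TP+FN) = 16/18 = 8/9
beta^2 = 1/3^2 = 1/9
(1 + beta^2) = 10/9
Numerator = (1+beta^2)*P*R = 320/729
Denominator = beta^2*P + R = 4/81 + 8/9 = 76/81
F_beta = 80/171

80/171


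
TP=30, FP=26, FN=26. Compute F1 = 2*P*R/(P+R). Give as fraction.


F1 = 2 * P * R / (P + R)
P = TP/(TP+FP) = 30/56 = 15/28
R = TP/(TP+FN) = 30/56 = 15/28
2 * P * R = 2 * 15/28 * 15/28 = 225/392
P + R = 15/28 + 15/28 = 15/14
F1 = 225/392 / 15/14 = 15/28

15/28


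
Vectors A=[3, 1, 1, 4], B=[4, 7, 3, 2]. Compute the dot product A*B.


Dot product = sum of element-wise products
A[0]*B[0] = 3*4 = 12
A[1]*B[1] = 1*7 = 7
A[2]*B[2] = 1*3 = 3
A[3]*B[3] = 4*2 = 8
Sum = 12 + 7 + 3 + 8 = 30

30


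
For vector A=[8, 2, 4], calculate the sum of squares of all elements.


|A|^2 = sum of squared components
A[0]^2 = 8^2 = 64
A[1]^2 = 2^2 = 4
A[2]^2 = 4^2 = 16
Sum = 64 + 4 + 16 = 84

84


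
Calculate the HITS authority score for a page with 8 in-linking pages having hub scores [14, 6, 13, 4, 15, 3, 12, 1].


Authority = sum of hub scores of in-linkers
In-link 1: hub score = 14
In-link 2: hub score = 6
In-link 3: hub score = 13
In-link 4: hub score = 4
In-link 5: hub score = 15
In-link 6: hub score = 3
In-link 7: hub score = 12
In-link 8: hub score = 1
Authority = 14 + 6 + 13 + 4 + 15 + 3 + 12 + 1 = 68

68


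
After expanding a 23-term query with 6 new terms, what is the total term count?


Original terms: 23
Expansion terms: 6
Total = 23 + 6 = 29

29


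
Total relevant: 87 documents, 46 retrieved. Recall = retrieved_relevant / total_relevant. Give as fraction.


Recall = retrieved_relevant / total_relevant
= 46 / 87
= 46 / (46 + 41)
= 46/87

46/87


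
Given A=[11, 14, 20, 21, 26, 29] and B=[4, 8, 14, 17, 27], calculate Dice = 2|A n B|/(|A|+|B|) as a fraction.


A intersect B = [14]
|A intersect B| = 1
|A| = 6, |B| = 5
Dice = 2*1 / (6+5)
= 2 / 11 = 2/11

2/11


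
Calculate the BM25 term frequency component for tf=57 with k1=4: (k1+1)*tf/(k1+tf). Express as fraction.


BM25 TF component = (k1+1)*tf / (k1+tf)
k1 = 4, tf = 57
Numerator = (4+1)*57 = 285
Denominator = 4 + 57 = 61
= 285/61 = 285/61

285/61


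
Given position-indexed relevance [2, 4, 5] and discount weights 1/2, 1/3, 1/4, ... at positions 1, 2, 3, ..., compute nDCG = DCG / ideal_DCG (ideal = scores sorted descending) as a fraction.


Position discount weights w_i = 1/(i+1) for i=1..3:
Weights = [1/2, 1/3, 1/4]
Actual relevance: [2, 4, 5]
DCG = 2/2 + 4/3 + 5/4 = 43/12
Ideal relevance (sorted desc): [5, 4, 2]
Ideal DCG = 5/2 + 4/3 + 2/4 = 13/3
nDCG = DCG / ideal_DCG = 43/12 / 13/3 = 43/52

43/52


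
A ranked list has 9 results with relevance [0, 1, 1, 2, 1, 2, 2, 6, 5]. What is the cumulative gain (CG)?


Cumulative Gain = sum of relevance scores
Position 1: rel=0, running sum=0
Position 2: rel=1, running sum=1
Position 3: rel=1, running sum=2
Position 4: rel=2, running sum=4
Position 5: rel=1, running sum=5
Position 6: rel=2, running sum=7
Position 7: rel=2, running sum=9
Position 8: rel=6, running sum=15
Position 9: rel=5, running sum=20
CG = 20

20


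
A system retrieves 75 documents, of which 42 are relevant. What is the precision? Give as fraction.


Precision = relevant_retrieved / total_retrieved
= 42 / 75
= 42 / (42 + 33)
= 14/25

14/25


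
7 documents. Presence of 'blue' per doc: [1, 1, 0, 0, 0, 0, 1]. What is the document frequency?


Checking each document for 'blue':
Doc 1: present
Doc 2: present
Doc 3: absent
Doc 4: absent
Doc 5: absent
Doc 6: absent
Doc 7: present
df = sum of presences = 1 + 1 + 0 + 0 + 0 + 0 + 1 = 3

3


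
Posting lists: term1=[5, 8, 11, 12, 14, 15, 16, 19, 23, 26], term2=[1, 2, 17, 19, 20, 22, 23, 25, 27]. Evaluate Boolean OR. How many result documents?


Boolean OR: find union of posting lists
term1 docs: [5, 8, 11, 12, 14, 15, 16, 19, 23, 26]
term2 docs: [1, 2, 17, 19, 20, 22, 23, 25, 27]
Union: [1, 2, 5, 8, 11, 12, 14, 15, 16, 17, 19, 20, 22, 23, 25, 26, 27]
|union| = 17

17


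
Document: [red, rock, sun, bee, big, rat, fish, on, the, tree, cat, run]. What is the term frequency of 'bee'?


Document has 12 words
Scanning for 'bee':
Found at positions: [3]
Count = 1

1


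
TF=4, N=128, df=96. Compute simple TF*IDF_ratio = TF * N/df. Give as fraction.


TF * (N/df)
= 4 * (128/96)
= 4 * 4/3
= 16/3

16/3


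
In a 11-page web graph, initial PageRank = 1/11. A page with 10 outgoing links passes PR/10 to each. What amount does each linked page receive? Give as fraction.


Initial PR = 1/11 = 1/11
Outlinks = 10
Contribution per link = PR / outlinks
= 1/11 / 10
= 1/110

1/110


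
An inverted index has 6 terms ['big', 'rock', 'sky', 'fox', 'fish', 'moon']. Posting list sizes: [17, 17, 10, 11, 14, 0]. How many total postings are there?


Summing posting list sizes:
'big': 17 postings
'rock': 17 postings
'sky': 10 postings
'fox': 11 postings
'fish': 14 postings
'moon': 0 postings
Total = 17 + 17 + 10 + 11 + 14 + 0 = 69

69


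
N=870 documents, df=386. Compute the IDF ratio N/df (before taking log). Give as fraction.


IDF ratio = N / df
= 870 / 386
= 435/193

435/193


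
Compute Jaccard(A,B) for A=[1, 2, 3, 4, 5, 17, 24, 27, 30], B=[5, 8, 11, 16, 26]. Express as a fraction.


A intersect B = [5]
|A intersect B| = 1
A union B = [1, 2, 3, 4, 5, 8, 11, 16, 17, 24, 26, 27, 30]
|A union B| = 13
Jaccard = 1/13 = 1/13

1/13


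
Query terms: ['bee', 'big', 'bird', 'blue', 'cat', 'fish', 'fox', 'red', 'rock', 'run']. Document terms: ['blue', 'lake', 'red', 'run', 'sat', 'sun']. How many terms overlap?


Query terms: ['bee', 'big', 'bird', 'blue', 'cat', 'fish', 'fox', 'red', 'rock', 'run']
Document terms: ['blue', 'lake', 'red', 'run', 'sat', 'sun']
Common terms: ['blue', 'red', 'run']
Overlap count = 3

3


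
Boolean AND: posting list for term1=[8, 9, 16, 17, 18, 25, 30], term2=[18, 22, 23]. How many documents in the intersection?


Boolean AND: find intersection of posting lists
term1 docs: [8, 9, 16, 17, 18, 25, 30]
term2 docs: [18, 22, 23]
Intersection: [18]
|intersection| = 1

1


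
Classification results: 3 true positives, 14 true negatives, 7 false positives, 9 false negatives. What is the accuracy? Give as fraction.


Accuracy = (TP + TN) / (TP + TN + FP + FN)
TP + TN = 3 + 14 = 17
Total = 3 + 14 + 7 + 9 = 33
Accuracy = 17 / 33 = 17/33

17/33


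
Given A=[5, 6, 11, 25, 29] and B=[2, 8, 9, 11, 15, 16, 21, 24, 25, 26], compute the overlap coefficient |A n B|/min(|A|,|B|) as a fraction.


A intersect B = [11, 25]
|A intersect B| = 2
min(|A|, |B|) = min(5, 10) = 5
Overlap = 2 / 5 = 2/5

2/5


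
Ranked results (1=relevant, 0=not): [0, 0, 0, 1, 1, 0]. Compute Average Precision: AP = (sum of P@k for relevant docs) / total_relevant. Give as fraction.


Computing P@k for each relevant position:
Position 1: not relevant
Position 2: not relevant
Position 3: not relevant
Position 4: relevant, P@4 = 1/4 = 1/4
Position 5: relevant, P@5 = 2/5 = 2/5
Position 6: not relevant
Sum of P@k = 1/4 + 2/5 = 13/20
AP = 13/20 / 2 = 13/40

13/40


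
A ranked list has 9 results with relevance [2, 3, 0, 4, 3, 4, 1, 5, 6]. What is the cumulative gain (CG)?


Cumulative Gain = sum of relevance scores
Position 1: rel=2, running sum=2
Position 2: rel=3, running sum=5
Position 3: rel=0, running sum=5
Position 4: rel=4, running sum=9
Position 5: rel=3, running sum=12
Position 6: rel=4, running sum=16
Position 7: rel=1, running sum=17
Position 8: rel=5, running sum=22
Position 9: rel=6, running sum=28
CG = 28

28


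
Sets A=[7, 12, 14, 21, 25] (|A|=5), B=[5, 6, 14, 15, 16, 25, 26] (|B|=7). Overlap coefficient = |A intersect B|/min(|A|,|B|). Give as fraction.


A intersect B = [14, 25]
|A intersect B| = 2
min(|A|, |B|) = min(5, 7) = 5
Overlap = 2 / 5 = 2/5

2/5


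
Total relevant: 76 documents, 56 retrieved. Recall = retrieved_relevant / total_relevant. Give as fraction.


Recall = retrieved_relevant / total_relevant
= 56 / 76
= 56 / (56 + 20)
= 14/19

14/19


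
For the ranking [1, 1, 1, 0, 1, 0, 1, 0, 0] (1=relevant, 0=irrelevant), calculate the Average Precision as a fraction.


Computing P@k for each relevant position:
Position 1: relevant, P@1 = 1/1 = 1
Position 2: relevant, P@2 = 2/2 = 1
Position 3: relevant, P@3 = 3/3 = 1
Position 4: not relevant
Position 5: relevant, P@5 = 4/5 = 4/5
Position 6: not relevant
Position 7: relevant, P@7 = 5/7 = 5/7
Position 8: not relevant
Position 9: not relevant
Sum of P@k = 1 + 1 + 1 + 4/5 + 5/7 = 158/35
AP = 158/35 / 5 = 158/175

158/175


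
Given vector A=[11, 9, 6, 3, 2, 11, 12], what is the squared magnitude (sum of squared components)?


|A|^2 = sum of squared components
A[0]^2 = 11^2 = 121
A[1]^2 = 9^2 = 81
A[2]^2 = 6^2 = 36
A[3]^2 = 3^2 = 9
A[4]^2 = 2^2 = 4
A[5]^2 = 11^2 = 121
A[6]^2 = 12^2 = 144
Sum = 121 + 81 + 36 + 9 + 4 + 121 + 144 = 516

516


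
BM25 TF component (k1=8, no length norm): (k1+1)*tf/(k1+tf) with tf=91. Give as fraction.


BM25 TF component = (k1+1)*tf / (k1+tf)
k1 = 8, tf = 91
Numerator = (8+1)*91 = 819
Denominator = 8 + 91 = 99
= 819/99 = 91/11

91/11


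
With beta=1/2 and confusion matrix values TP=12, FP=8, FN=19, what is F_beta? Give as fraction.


P = TP/(TP+FP) = 12/20 = 3/5
R = TP/(TP+FN) = 12/31 = 12/31
beta^2 = 1/2^2 = 1/4
(1 + beta^2) = 5/4
Numerator = (1+beta^2)*P*R = 9/31
Denominator = beta^2*P + R = 3/20 + 12/31 = 333/620
F_beta = 20/37

20/37


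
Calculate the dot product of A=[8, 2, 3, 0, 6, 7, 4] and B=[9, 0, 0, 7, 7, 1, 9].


Dot product = sum of element-wise products
A[0]*B[0] = 8*9 = 72
A[1]*B[1] = 2*0 = 0
A[2]*B[2] = 3*0 = 0
A[3]*B[3] = 0*7 = 0
A[4]*B[4] = 6*7 = 42
A[5]*B[5] = 7*1 = 7
A[6]*B[6] = 4*9 = 36
Sum = 72 + 0 + 0 + 0 + 42 + 7 + 36 = 157

157


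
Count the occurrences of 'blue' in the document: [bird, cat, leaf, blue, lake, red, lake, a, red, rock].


Document has 10 words
Scanning for 'blue':
Found at positions: [3]
Count = 1

1


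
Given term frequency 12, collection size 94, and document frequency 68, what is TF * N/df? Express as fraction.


TF * (N/df)
= 12 * (94/68)
= 12 * 47/34
= 282/17

282/17


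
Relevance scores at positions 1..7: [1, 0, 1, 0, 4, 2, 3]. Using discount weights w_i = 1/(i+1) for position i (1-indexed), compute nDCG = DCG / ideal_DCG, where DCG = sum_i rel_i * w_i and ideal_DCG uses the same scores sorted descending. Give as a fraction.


Position discount weights w_i = 1/(i+1) for i=1..7:
Weights = [1/2, 1/3, 1/4, 1/5, 1/6, 1/7, 1/8]
Actual relevance: [1, 0, 1, 0, 4, 2, 3]
DCG = 1/2 + 0/3 + 1/4 + 0/5 + 4/6 + 2/7 + 3/8 = 349/168
Ideal relevance (sorted desc): [4, 3, 2, 1, 1, 0, 0]
Ideal DCG = 4/2 + 3/3 + 2/4 + 1/5 + 1/6 + 0/7 + 0/8 = 58/15
nDCG = DCG / ideal_DCG = 349/168 / 58/15 = 1745/3248

1745/3248


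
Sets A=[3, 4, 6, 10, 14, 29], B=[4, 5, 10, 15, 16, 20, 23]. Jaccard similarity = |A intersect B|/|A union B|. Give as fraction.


A intersect B = [4, 10]
|A intersect B| = 2
A union B = [3, 4, 5, 6, 10, 14, 15, 16, 20, 23, 29]
|A union B| = 11
Jaccard = 2/11 = 2/11

2/11


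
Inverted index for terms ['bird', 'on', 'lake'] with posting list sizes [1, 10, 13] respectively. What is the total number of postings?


Summing posting list sizes:
'bird': 1 postings
'on': 10 postings
'lake': 13 postings
Total = 1 + 10 + 13 = 24

24


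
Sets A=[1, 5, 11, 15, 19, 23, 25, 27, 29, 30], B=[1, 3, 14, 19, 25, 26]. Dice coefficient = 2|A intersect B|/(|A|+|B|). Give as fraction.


A intersect B = [1, 19, 25]
|A intersect B| = 3
|A| = 10, |B| = 6
Dice = 2*3 / (10+6)
= 6 / 16 = 3/8

3/8


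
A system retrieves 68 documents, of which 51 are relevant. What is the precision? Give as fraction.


Precision = relevant_retrieved / total_retrieved
= 51 / 68
= 51 / (51 + 17)
= 3/4

3/4


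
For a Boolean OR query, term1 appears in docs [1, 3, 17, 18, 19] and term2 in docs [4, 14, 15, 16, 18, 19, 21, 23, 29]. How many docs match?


Boolean OR: find union of posting lists
term1 docs: [1, 3, 17, 18, 19]
term2 docs: [4, 14, 15, 16, 18, 19, 21, 23, 29]
Union: [1, 3, 4, 14, 15, 16, 17, 18, 19, 21, 23, 29]
|union| = 12

12


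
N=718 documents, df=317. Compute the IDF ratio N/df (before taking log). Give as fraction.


IDF ratio = N / df
= 718 / 317
= 718/317

718/317


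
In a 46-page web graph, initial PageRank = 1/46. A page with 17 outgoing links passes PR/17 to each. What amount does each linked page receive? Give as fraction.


Initial PR = 1/46 = 1/46
Outlinks = 17
Contribution per link = PR / outlinks
= 1/46 / 17
= 1/782

1/782


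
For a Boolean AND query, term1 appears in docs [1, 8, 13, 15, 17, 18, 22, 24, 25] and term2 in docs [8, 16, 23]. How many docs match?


Boolean AND: find intersection of posting lists
term1 docs: [1, 8, 13, 15, 17, 18, 22, 24, 25]
term2 docs: [8, 16, 23]
Intersection: [8]
|intersection| = 1

1


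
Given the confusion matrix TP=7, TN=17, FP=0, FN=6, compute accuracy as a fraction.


Accuracy = (TP + TN) / (TP + TN + FP + FN)
TP + TN = 7 + 17 = 24
Total = 7 + 17 + 0 + 6 = 30
Accuracy = 24 / 30 = 4/5

4/5


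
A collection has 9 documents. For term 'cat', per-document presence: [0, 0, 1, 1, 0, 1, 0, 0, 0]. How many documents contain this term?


Checking each document for 'cat':
Doc 1: absent
Doc 2: absent
Doc 3: present
Doc 4: present
Doc 5: absent
Doc 6: present
Doc 7: absent
Doc 8: absent
Doc 9: absent
df = sum of presences = 0 + 0 + 1 + 1 + 0 + 1 + 0 + 0 + 0 = 3

3


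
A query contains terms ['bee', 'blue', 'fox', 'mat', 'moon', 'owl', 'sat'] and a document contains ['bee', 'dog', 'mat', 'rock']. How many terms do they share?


Query terms: ['bee', 'blue', 'fox', 'mat', 'moon', 'owl', 'sat']
Document terms: ['bee', 'dog', 'mat', 'rock']
Common terms: ['bee', 'mat']
Overlap count = 2

2


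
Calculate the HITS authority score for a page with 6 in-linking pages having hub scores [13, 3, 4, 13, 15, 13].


Authority = sum of hub scores of in-linkers
In-link 1: hub score = 13
In-link 2: hub score = 3
In-link 3: hub score = 4
In-link 4: hub score = 13
In-link 5: hub score = 15
In-link 6: hub score = 13
Authority = 13 + 3 + 4 + 13 + 15 + 13 = 61

61


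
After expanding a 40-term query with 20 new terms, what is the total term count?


Original terms: 40
Expansion terms: 20
Total = 40 + 20 = 60

60


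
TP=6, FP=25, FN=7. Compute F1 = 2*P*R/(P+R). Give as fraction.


F1 = 2 * P * R / (P + R)
P = TP/(TP+FP) = 6/31 = 6/31
R = TP/(TP+FN) = 6/13 = 6/13
2 * P * R = 2 * 6/31 * 6/13 = 72/403
P + R = 6/31 + 6/13 = 264/403
F1 = 72/403 / 264/403 = 3/11

3/11


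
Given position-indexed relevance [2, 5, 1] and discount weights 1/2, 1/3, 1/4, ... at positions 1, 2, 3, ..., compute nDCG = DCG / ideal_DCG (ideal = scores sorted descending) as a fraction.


Position discount weights w_i = 1/(i+1) for i=1..3:
Weights = [1/2, 1/3, 1/4]
Actual relevance: [2, 5, 1]
DCG = 2/2 + 5/3 + 1/4 = 35/12
Ideal relevance (sorted desc): [5, 2, 1]
Ideal DCG = 5/2 + 2/3 + 1/4 = 41/12
nDCG = DCG / ideal_DCG = 35/12 / 41/12 = 35/41

35/41


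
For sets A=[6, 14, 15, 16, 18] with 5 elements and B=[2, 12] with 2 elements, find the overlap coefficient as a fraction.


A intersect B = []
|A intersect B| = 0
min(|A|, |B|) = min(5, 2) = 2
Overlap = 0 / 2 = 0

0


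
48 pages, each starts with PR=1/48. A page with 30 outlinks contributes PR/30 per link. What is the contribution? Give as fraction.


Initial PR = 1/48 = 1/48
Outlinks = 30
Contribution per link = PR / outlinks
= 1/48 / 30
= 1/1440

1/1440


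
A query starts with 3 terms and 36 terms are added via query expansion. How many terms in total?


Original terms: 3
Expansion terms: 36
Total = 3 + 36 = 39

39


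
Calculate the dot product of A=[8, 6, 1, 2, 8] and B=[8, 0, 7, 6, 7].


Dot product = sum of element-wise products
A[0]*B[0] = 8*8 = 64
A[1]*B[1] = 6*0 = 0
A[2]*B[2] = 1*7 = 7
A[3]*B[3] = 2*6 = 12
A[4]*B[4] = 8*7 = 56
Sum = 64 + 0 + 7 + 12 + 56 = 139

139


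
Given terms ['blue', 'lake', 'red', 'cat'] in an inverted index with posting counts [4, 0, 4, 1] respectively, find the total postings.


Summing posting list sizes:
'blue': 4 postings
'lake': 0 postings
'red': 4 postings
'cat': 1 postings
Total = 4 + 0 + 4 + 1 = 9

9


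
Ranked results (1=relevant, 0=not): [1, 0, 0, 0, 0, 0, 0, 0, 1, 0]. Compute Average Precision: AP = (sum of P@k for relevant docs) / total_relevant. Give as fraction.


Computing P@k for each relevant position:
Position 1: relevant, P@1 = 1/1 = 1
Position 2: not relevant
Position 3: not relevant
Position 4: not relevant
Position 5: not relevant
Position 6: not relevant
Position 7: not relevant
Position 8: not relevant
Position 9: relevant, P@9 = 2/9 = 2/9
Position 10: not relevant
Sum of P@k = 1 + 2/9 = 11/9
AP = 11/9 / 2 = 11/18

11/18


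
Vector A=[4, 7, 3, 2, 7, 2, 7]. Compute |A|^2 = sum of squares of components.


|A|^2 = sum of squared components
A[0]^2 = 4^2 = 16
A[1]^2 = 7^2 = 49
A[2]^2 = 3^2 = 9
A[3]^2 = 2^2 = 4
A[4]^2 = 7^2 = 49
A[5]^2 = 2^2 = 4
A[6]^2 = 7^2 = 49
Sum = 16 + 49 + 9 + 4 + 49 + 4 + 49 = 180

180


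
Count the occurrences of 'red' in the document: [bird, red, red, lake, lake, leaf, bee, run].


Document has 8 words
Scanning for 'red':
Found at positions: [1, 2]
Count = 2

2


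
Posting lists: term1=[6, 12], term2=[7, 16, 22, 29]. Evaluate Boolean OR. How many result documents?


Boolean OR: find union of posting lists
term1 docs: [6, 12]
term2 docs: [7, 16, 22, 29]
Union: [6, 7, 12, 16, 22, 29]
|union| = 6

6


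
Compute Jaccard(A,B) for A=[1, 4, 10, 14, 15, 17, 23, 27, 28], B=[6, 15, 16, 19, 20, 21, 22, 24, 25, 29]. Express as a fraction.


A intersect B = [15]
|A intersect B| = 1
A union B = [1, 4, 6, 10, 14, 15, 16, 17, 19, 20, 21, 22, 23, 24, 25, 27, 28, 29]
|A union B| = 18
Jaccard = 1/18 = 1/18

1/18


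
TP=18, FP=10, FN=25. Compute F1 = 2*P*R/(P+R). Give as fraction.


F1 = 2 * P * R / (P + R)
P = TP/(TP+FP) = 18/28 = 9/14
R = TP/(TP+FN) = 18/43 = 18/43
2 * P * R = 2 * 9/14 * 18/43 = 162/301
P + R = 9/14 + 18/43 = 639/602
F1 = 162/301 / 639/602 = 36/71

36/71


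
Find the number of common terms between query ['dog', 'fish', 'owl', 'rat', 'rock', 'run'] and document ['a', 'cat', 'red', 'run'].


Query terms: ['dog', 'fish', 'owl', 'rat', 'rock', 'run']
Document terms: ['a', 'cat', 'red', 'run']
Common terms: ['run']
Overlap count = 1

1


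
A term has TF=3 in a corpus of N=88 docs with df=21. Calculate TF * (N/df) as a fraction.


TF * (N/df)
= 3 * (88/21)
= 3 * 88/21
= 88/7

88/7


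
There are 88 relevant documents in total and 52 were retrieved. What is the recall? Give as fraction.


Recall = retrieved_relevant / total_relevant
= 52 / 88
= 52 / (52 + 36)
= 13/22

13/22


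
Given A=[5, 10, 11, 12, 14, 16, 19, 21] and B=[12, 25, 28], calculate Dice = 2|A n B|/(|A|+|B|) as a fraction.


A intersect B = [12]
|A intersect B| = 1
|A| = 8, |B| = 3
Dice = 2*1 / (8+3)
= 2 / 11 = 2/11

2/11


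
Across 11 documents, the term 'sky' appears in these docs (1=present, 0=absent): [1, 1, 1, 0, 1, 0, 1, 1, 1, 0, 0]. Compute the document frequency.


Checking each document for 'sky':
Doc 1: present
Doc 2: present
Doc 3: present
Doc 4: absent
Doc 5: present
Doc 6: absent
Doc 7: present
Doc 8: present
Doc 9: present
Doc 10: absent
Doc 11: absent
df = sum of presences = 1 + 1 + 1 + 0 + 1 + 0 + 1 + 1 + 1 + 0 + 0 = 7

7


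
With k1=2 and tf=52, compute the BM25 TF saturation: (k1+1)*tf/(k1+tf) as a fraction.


BM25 TF component = (k1+1)*tf / (k1+tf)
k1 = 2, tf = 52
Numerator = (2+1)*52 = 156
Denominator = 2 + 52 = 54
= 156/54 = 26/9

26/9


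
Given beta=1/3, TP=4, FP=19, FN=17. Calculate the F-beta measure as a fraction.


P = TP/(TP+FP) = 4/23 = 4/23
R = TP/(TP+FN) = 4/21 = 4/21
beta^2 = 1/3^2 = 1/9
(1 + beta^2) = 10/9
Numerator = (1+beta^2)*P*R = 160/4347
Denominator = beta^2*P + R = 4/207 + 4/21 = 304/1449
F_beta = 10/57

10/57


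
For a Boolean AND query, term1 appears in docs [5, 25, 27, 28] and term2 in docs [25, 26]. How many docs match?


Boolean AND: find intersection of posting lists
term1 docs: [5, 25, 27, 28]
term2 docs: [25, 26]
Intersection: [25]
|intersection| = 1

1


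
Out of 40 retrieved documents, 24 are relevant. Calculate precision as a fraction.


Precision = relevant_retrieved / total_retrieved
= 24 / 40
= 24 / (24 + 16)
= 3/5

3/5


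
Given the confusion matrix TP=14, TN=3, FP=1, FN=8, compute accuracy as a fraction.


Accuracy = (TP + TN) / (TP + TN + FP + FN)
TP + TN = 14 + 3 = 17
Total = 14 + 3 + 1 + 8 = 26
Accuracy = 17 / 26 = 17/26

17/26


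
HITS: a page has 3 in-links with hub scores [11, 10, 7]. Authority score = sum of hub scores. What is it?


Authority = sum of hub scores of in-linkers
In-link 1: hub score = 11
In-link 2: hub score = 10
In-link 3: hub score = 7
Authority = 11 + 10 + 7 = 28

28


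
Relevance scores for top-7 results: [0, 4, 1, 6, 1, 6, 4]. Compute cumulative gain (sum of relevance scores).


Cumulative Gain = sum of relevance scores
Position 1: rel=0, running sum=0
Position 2: rel=4, running sum=4
Position 3: rel=1, running sum=5
Position 4: rel=6, running sum=11
Position 5: rel=1, running sum=12
Position 6: rel=6, running sum=18
Position 7: rel=4, running sum=22
CG = 22

22


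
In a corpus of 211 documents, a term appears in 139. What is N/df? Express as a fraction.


IDF ratio = N / df
= 211 / 139
= 211/139

211/139


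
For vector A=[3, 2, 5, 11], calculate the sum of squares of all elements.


|A|^2 = sum of squared components
A[0]^2 = 3^2 = 9
A[1]^2 = 2^2 = 4
A[2]^2 = 5^2 = 25
A[3]^2 = 11^2 = 121
Sum = 9 + 4 + 25 + 121 = 159

159


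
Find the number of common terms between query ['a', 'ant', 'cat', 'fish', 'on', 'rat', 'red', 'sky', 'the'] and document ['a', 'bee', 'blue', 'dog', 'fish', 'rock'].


Query terms: ['a', 'ant', 'cat', 'fish', 'on', 'rat', 'red', 'sky', 'the']
Document terms: ['a', 'bee', 'blue', 'dog', 'fish', 'rock']
Common terms: ['a', 'fish']
Overlap count = 2

2


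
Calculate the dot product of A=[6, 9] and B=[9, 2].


Dot product = sum of element-wise products
A[0]*B[0] = 6*9 = 54
A[1]*B[1] = 9*2 = 18
Sum = 54 + 18 = 72

72


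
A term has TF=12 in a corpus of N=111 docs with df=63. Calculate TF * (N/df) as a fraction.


TF * (N/df)
= 12 * (111/63)
= 12 * 37/21
= 148/7

148/7


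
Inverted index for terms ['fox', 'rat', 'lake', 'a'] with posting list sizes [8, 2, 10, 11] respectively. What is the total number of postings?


Summing posting list sizes:
'fox': 8 postings
'rat': 2 postings
'lake': 10 postings
'a': 11 postings
Total = 8 + 2 + 10 + 11 = 31

31


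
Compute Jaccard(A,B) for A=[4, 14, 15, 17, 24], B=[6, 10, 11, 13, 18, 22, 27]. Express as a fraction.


A intersect B = []
|A intersect B| = 0
A union B = [4, 6, 10, 11, 13, 14, 15, 17, 18, 22, 24, 27]
|A union B| = 12
Jaccard = 0/12 = 0

0


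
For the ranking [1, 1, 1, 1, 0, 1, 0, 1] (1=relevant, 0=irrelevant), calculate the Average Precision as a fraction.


Computing P@k for each relevant position:
Position 1: relevant, P@1 = 1/1 = 1
Position 2: relevant, P@2 = 2/2 = 1
Position 3: relevant, P@3 = 3/3 = 1
Position 4: relevant, P@4 = 4/4 = 1
Position 5: not relevant
Position 6: relevant, P@6 = 5/6 = 5/6
Position 7: not relevant
Position 8: relevant, P@8 = 6/8 = 3/4
Sum of P@k = 1 + 1 + 1 + 1 + 5/6 + 3/4 = 67/12
AP = 67/12 / 6 = 67/72

67/72


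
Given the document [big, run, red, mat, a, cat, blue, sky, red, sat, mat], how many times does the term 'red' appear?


Document has 11 words
Scanning for 'red':
Found at positions: [2, 8]
Count = 2

2


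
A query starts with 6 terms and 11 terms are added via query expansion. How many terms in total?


Original terms: 6
Expansion terms: 11
Total = 6 + 11 = 17

17


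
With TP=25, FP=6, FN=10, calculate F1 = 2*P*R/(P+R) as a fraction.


F1 = 2 * P * R / (P + R)
P = TP/(TP+FP) = 25/31 = 25/31
R = TP/(TP+FN) = 25/35 = 5/7
2 * P * R = 2 * 25/31 * 5/7 = 250/217
P + R = 25/31 + 5/7 = 330/217
F1 = 250/217 / 330/217 = 25/33

25/33


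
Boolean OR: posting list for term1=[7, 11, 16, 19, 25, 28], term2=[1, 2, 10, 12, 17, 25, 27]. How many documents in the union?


Boolean OR: find union of posting lists
term1 docs: [7, 11, 16, 19, 25, 28]
term2 docs: [1, 2, 10, 12, 17, 25, 27]
Union: [1, 2, 7, 10, 11, 12, 16, 17, 19, 25, 27, 28]
|union| = 12

12


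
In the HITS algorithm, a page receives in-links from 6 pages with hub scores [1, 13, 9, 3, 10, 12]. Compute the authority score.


Authority = sum of hub scores of in-linkers
In-link 1: hub score = 1
In-link 2: hub score = 13
In-link 3: hub score = 9
In-link 4: hub score = 3
In-link 5: hub score = 10
In-link 6: hub score = 12
Authority = 1 + 13 + 9 + 3 + 10 + 12 = 48

48


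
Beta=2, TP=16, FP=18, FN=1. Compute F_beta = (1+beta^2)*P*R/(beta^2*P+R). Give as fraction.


P = TP/(TP+FP) = 16/34 = 8/17
R = TP/(TP+FN) = 16/17 = 16/17
beta^2 = 2^2 = 4
(1 + beta^2) = 5
Numerator = (1+beta^2)*P*R = 640/289
Denominator = beta^2*P + R = 32/17 + 16/17 = 48/17
F_beta = 40/51

40/51


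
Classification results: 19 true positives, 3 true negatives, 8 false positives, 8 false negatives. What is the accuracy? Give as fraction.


Accuracy = (TP + TN) / (TP + TN + FP + FN)
TP + TN = 19 + 3 = 22
Total = 19 + 3 + 8 + 8 = 38
Accuracy = 22 / 38 = 11/19

11/19


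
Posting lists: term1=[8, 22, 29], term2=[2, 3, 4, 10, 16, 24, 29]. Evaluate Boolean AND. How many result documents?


Boolean AND: find intersection of posting lists
term1 docs: [8, 22, 29]
term2 docs: [2, 3, 4, 10, 16, 24, 29]
Intersection: [29]
|intersection| = 1

1


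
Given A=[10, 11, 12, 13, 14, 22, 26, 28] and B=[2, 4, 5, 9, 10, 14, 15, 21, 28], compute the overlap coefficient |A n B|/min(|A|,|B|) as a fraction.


A intersect B = [10, 14, 28]
|A intersect B| = 3
min(|A|, |B|) = min(8, 9) = 8
Overlap = 3 / 8 = 3/8

3/8


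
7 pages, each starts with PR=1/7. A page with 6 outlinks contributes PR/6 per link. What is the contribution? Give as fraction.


Initial PR = 1/7 = 1/7
Outlinks = 6
Contribution per link = PR / outlinks
= 1/7 / 6
= 1/42

1/42


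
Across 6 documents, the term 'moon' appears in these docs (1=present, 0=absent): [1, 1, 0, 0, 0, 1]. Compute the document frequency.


Checking each document for 'moon':
Doc 1: present
Doc 2: present
Doc 3: absent
Doc 4: absent
Doc 5: absent
Doc 6: present
df = sum of presences = 1 + 1 + 0 + 0 + 0 + 1 = 3

3


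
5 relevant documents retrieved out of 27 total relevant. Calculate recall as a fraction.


Recall = retrieved_relevant / total_relevant
= 5 / 27
= 5 / (5 + 22)
= 5/27

5/27


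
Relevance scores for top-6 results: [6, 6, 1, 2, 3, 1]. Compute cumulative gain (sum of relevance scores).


Cumulative Gain = sum of relevance scores
Position 1: rel=6, running sum=6
Position 2: rel=6, running sum=12
Position 3: rel=1, running sum=13
Position 4: rel=2, running sum=15
Position 5: rel=3, running sum=18
Position 6: rel=1, running sum=19
CG = 19

19


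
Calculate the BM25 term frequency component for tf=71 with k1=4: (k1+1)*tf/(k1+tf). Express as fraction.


BM25 TF component = (k1+1)*tf / (k1+tf)
k1 = 4, tf = 71
Numerator = (4+1)*71 = 355
Denominator = 4 + 71 = 75
= 355/75 = 71/15

71/15


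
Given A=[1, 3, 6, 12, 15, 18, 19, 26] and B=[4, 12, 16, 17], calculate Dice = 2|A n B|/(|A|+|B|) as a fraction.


A intersect B = [12]
|A intersect B| = 1
|A| = 8, |B| = 4
Dice = 2*1 / (8+4)
= 2 / 12 = 1/6

1/6


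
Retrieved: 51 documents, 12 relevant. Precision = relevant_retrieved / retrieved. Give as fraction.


Precision = relevant_retrieved / total_retrieved
= 12 / 51
= 12 / (12 + 39)
= 4/17

4/17


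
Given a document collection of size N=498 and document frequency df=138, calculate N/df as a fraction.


IDF ratio = N / df
= 498 / 138
= 83/23

83/23


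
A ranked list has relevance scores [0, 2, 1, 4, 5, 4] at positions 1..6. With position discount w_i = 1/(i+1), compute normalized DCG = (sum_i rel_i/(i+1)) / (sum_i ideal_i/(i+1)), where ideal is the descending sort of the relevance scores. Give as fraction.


Position discount weights w_i = 1/(i+1) for i=1..6:
Weights = [1/2, 1/3, 1/4, 1/5, 1/6, 1/7]
Actual relevance: [0, 2, 1, 4, 5, 4]
DCG = 0/2 + 2/3 + 1/4 + 4/5 + 5/6 + 4/7 = 437/140
Ideal relevance (sorted desc): [5, 4, 4, 2, 1, 0]
Ideal DCG = 5/2 + 4/3 + 4/4 + 2/5 + 1/6 + 0/7 = 27/5
nDCG = DCG / ideal_DCG = 437/140 / 27/5 = 437/756

437/756


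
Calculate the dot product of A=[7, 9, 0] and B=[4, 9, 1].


Dot product = sum of element-wise products
A[0]*B[0] = 7*4 = 28
A[1]*B[1] = 9*9 = 81
A[2]*B[2] = 0*1 = 0
Sum = 28 + 81 + 0 = 109

109


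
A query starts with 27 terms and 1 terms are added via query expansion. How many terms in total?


Original terms: 27
Expansion terms: 1
Total = 27 + 1 = 28

28


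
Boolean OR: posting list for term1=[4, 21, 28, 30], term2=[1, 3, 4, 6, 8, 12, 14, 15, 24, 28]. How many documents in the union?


Boolean OR: find union of posting lists
term1 docs: [4, 21, 28, 30]
term2 docs: [1, 3, 4, 6, 8, 12, 14, 15, 24, 28]
Union: [1, 3, 4, 6, 8, 12, 14, 15, 21, 24, 28, 30]
|union| = 12

12


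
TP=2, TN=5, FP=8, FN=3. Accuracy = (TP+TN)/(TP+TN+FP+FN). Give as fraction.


Accuracy = (TP + TN) / (TP + TN + FP + FN)
TP + TN = 2 + 5 = 7
Total = 2 + 5 + 8 + 3 = 18
Accuracy = 7 / 18 = 7/18

7/18


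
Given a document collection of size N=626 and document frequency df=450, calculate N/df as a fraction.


IDF ratio = N / df
= 626 / 450
= 313/225

313/225


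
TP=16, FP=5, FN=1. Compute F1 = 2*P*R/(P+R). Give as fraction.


F1 = 2 * P * R / (P + R)
P = TP/(TP+FP) = 16/21 = 16/21
R = TP/(TP+FN) = 16/17 = 16/17
2 * P * R = 2 * 16/21 * 16/17 = 512/357
P + R = 16/21 + 16/17 = 608/357
F1 = 512/357 / 608/357 = 16/19

16/19


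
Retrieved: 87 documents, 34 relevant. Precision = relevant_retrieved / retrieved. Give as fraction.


Precision = relevant_retrieved / total_retrieved
= 34 / 87
= 34 / (34 + 53)
= 34/87

34/87


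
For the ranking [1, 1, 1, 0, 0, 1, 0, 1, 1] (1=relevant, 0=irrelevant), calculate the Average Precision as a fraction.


Computing P@k for each relevant position:
Position 1: relevant, P@1 = 1/1 = 1
Position 2: relevant, P@2 = 2/2 = 1
Position 3: relevant, P@3 = 3/3 = 1
Position 4: not relevant
Position 5: not relevant
Position 6: relevant, P@6 = 4/6 = 2/3
Position 7: not relevant
Position 8: relevant, P@8 = 5/8 = 5/8
Position 9: relevant, P@9 = 6/9 = 2/3
Sum of P@k = 1 + 1 + 1 + 2/3 + 5/8 + 2/3 = 119/24
AP = 119/24 / 6 = 119/144

119/144


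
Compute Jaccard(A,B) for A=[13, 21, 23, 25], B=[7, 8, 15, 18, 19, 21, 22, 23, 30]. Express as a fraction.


A intersect B = [21, 23]
|A intersect B| = 2
A union B = [7, 8, 13, 15, 18, 19, 21, 22, 23, 25, 30]
|A union B| = 11
Jaccard = 2/11 = 2/11

2/11


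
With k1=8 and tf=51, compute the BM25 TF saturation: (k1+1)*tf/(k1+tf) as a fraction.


BM25 TF component = (k1+1)*tf / (k1+tf)
k1 = 8, tf = 51
Numerator = (8+1)*51 = 459
Denominator = 8 + 51 = 59
= 459/59 = 459/59

459/59


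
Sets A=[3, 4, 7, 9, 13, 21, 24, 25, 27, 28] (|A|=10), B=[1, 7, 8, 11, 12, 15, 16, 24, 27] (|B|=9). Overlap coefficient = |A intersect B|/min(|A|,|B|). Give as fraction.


A intersect B = [7, 24, 27]
|A intersect B| = 3
min(|A|, |B|) = min(10, 9) = 9
Overlap = 3 / 9 = 1/3

1/3


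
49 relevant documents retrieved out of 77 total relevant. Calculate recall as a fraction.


Recall = retrieved_relevant / total_relevant
= 49 / 77
= 49 / (49 + 28)
= 7/11

7/11


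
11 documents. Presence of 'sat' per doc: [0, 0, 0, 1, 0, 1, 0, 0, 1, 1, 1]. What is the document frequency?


Checking each document for 'sat':
Doc 1: absent
Doc 2: absent
Doc 3: absent
Doc 4: present
Doc 5: absent
Doc 6: present
Doc 7: absent
Doc 8: absent
Doc 9: present
Doc 10: present
Doc 11: present
df = sum of presences = 0 + 0 + 0 + 1 + 0 + 1 + 0 + 0 + 1 + 1 + 1 = 5

5


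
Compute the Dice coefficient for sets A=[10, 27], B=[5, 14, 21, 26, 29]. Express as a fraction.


A intersect B = []
|A intersect B| = 0
|A| = 2, |B| = 5
Dice = 2*0 / (2+5)
= 0 / 7 = 0

0


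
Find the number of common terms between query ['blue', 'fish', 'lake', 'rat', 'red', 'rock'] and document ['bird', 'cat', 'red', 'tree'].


Query terms: ['blue', 'fish', 'lake', 'rat', 'red', 'rock']
Document terms: ['bird', 'cat', 'red', 'tree']
Common terms: ['red']
Overlap count = 1

1


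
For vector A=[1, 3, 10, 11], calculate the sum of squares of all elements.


|A|^2 = sum of squared components
A[0]^2 = 1^2 = 1
A[1]^2 = 3^2 = 9
A[2]^2 = 10^2 = 100
A[3]^2 = 11^2 = 121
Sum = 1 + 9 + 100 + 121 = 231

231


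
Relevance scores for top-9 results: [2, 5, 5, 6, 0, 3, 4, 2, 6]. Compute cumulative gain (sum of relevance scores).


Cumulative Gain = sum of relevance scores
Position 1: rel=2, running sum=2
Position 2: rel=5, running sum=7
Position 3: rel=5, running sum=12
Position 4: rel=6, running sum=18
Position 5: rel=0, running sum=18
Position 6: rel=3, running sum=21
Position 7: rel=4, running sum=25
Position 8: rel=2, running sum=27
Position 9: rel=6, running sum=33
CG = 33

33


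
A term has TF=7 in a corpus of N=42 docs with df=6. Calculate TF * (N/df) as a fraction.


TF * (N/df)
= 7 * (42/6)
= 7 * 7
= 49

49


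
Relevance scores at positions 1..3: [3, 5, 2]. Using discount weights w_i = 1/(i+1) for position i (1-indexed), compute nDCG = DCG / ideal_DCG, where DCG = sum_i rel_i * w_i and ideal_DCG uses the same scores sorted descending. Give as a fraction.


Position discount weights w_i = 1/(i+1) for i=1..3:
Weights = [1/2, 1/3, 1/4]
Actual relevance: [3, 5, 2]
DCG = 3/2 + 5/3 + 2/4 = 11/3
Ideal relevance (sorted desc): [5, 3, 2]
Ideal DCG = 5/2 + 3/3 + 2/4 = 4
nDCG = DCG / ideal_DCG = 11/3 / 4 = 11/12

11/12


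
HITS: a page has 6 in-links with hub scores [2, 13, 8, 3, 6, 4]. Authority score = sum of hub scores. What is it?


Authority = sum of hub scores of in-linkers
In-link 1: hub score = 2
In-link 2: hub score = 13
In-link 3: hub score = 8
In-link 4: hub score = 3
In-link 5: hub score = 6
In-link 6: hub score = 4
Authority = 2 + 13 + 8 + 3 + 6 + 4 = 36

36


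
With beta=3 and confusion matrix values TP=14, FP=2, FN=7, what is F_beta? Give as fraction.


P = TP/(TP+FP) = 14/16 = 7/8
R = TP/(TP+FN) = 14/21 = 2/3
beta^2 = 3^2 = 9
(1 + beta^2) = 10
Numerator = (1+beta^2)*P*R = 35/6
Denominator = beta^2*P + R = 63/8 + 2/3 = 205/24
F_beta = 28/41

28/41


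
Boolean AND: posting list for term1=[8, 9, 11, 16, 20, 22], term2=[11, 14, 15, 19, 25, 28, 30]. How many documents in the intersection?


Boolean AND: find intersection of posting lists
term1 docs: [8, 9, 11, 16, 20, 22]
term2 docs: [11, 14, 15, 19, 25, 28, 30]
Intersection: [11]
|intersection| = 1

1


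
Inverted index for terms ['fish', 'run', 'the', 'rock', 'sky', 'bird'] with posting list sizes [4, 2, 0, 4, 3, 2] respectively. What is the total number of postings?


Summing posting list sizes:
'fish': 4 postings
'run': 2 postings
'the': 0 postings
'rock': 4 postings
'sky': 3 postings
'bird': 2 postings
Total = 4 + 2 + 0 + 4 + 3 + 2 = 15

15


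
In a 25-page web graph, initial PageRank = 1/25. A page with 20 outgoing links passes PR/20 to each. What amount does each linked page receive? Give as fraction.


Initial PR = 1/25 = 1/25
Outlinks = 20
Contribution per link = PR / outlinks
= 1/25 / 20
= 1/500

1/500


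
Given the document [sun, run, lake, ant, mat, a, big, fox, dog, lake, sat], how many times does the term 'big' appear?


Document has 11 words
Scanning for 'big':
Found at positions: [6]
Count = 1

1


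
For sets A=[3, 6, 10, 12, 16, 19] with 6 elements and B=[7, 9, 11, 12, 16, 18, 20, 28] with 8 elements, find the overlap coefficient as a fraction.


A intersect B = [12, 16]
|A intersect B| = 2
min(|A|, |B|) = min(6, 8) = 6
Overlap = 2 / 6 = 1/3

1/3


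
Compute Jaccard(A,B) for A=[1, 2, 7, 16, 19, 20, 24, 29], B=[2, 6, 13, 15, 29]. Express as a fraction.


A intersect B = [2, 29]
|A intersect B| = 2
A union B = [1, 2, 6, 7, 13, 15, 16, 19, 20, 24, 29]
|A union B| = 11
Jaccard = 2/11 = 2/11

2/11


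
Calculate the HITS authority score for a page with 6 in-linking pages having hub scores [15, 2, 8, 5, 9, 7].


Authority = sum of hub scores of in-linkers
In-link 1: hub score = 15
In-link 2: hub score = 2
In-link 3: hub score = 8
In-link 4: hub score = 5
In-link 5: hub score = 9
In-link 6: hub score = 7
Authority = 15 + 2 + 8 + 5 + 9 + 7 = 46

46


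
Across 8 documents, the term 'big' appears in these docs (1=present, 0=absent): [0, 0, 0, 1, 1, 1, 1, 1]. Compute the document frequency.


Checking each document for 'big':
Doc 1: absent
Doc 2: absent
Doc 3: absent
Doc 4: present
Doc 5: present
Doc 6: present
Doc 7: present
Doc 8: present
df = sum of presences = 0 + 0 + 0 + 1 + 1 + 1 + 1 + 1 = 5

5


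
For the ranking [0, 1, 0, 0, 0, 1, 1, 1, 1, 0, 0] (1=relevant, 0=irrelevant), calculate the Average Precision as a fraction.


Computing P@k for each relevant position:
Position 1: not relevant
Position 2: relevant, P@2 = 1/2 = 1/2
Position 3: not relevant
Position 4: not relevant
Position 5: not relevant
Position 6: relevant, P@6 = 2/6 = 1/3
Position 7: relevant, P@7 = 3/7 = 3/7
Position 8: relevant, P@8 = 4/8 = 1/2
Position 9: relevant, P@9 = 5/9 = 5/9
Position 10: not relevant
Position 11: not relevant
Sum of P@k = 1/2 + 1/3 + 3/7 + 1/2 + 5/9 = 146/63
AP = 146/63 / 5 = 146/315

146/315


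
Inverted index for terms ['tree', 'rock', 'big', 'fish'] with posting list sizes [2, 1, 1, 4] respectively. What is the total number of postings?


Summing posting list sizes:
'tree': 2 postings
'rock': 1 postings
'big': 1 postings
'fish': 4 postings
Total = 2 + 1 + 1 + 4 = 8

8


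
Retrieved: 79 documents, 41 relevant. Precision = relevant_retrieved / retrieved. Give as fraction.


Precision = relevant_retrieved / total_retrieved
= 41 / 79
= 41 / (41 + 38)
= 41/79

41/79


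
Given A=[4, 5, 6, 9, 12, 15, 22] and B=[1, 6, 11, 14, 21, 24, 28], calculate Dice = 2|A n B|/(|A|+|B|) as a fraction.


A intersect B = [6]
|A intersect B| = 1
|A| = 7, |B| = 7
Dice = 2*1 / (7+7)
= 2 / 14 = 1/7

1/7


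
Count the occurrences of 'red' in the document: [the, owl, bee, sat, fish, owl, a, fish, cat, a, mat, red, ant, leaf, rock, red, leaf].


Document has 17 words
Scanning for 'red':
Found at positions: [11, 15]
Count = 2

2


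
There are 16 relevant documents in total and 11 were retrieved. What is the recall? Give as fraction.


Recall = retrieved_relevant / total_relevant
= 11 / 16
= 11 / (11 + 5)
= 11/16

11/16


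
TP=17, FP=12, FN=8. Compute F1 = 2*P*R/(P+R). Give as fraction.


F1 = 2 * P * R / (P + R)
P = TP/(TP+FP) = 17/29 = 17/29
R = TP/(TP+FN) = 17/25 = 17/25
2 * P * R = 2 * 17/29 * 17/25 = 578/725
P + R = 17/29 + 17/25 = 918/725
F1 = 578/725 / 918/725 = 17/27

17/27


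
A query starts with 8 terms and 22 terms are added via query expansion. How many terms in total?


Original terms: 8
Expansion terms: 22
Total = 8 + 22 = 30

30


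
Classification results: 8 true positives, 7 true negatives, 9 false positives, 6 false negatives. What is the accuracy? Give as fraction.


Accuracy = (TP + TN) / (TP + TN + FP + FN)
TP + TN = 8 + 7 = 15
Total = 8 + 7 + 9 + 6 = 30
Accuracy = 15 / 30 = 1/2

1/2


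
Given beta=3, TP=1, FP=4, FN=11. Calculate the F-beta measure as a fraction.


P = TP/(TP+FP) = 1/5 = 1/5
R = TP/(TP+FN) = 1/12 = 1/12
beta^2 = 3^2 = 9
(1 + beta^2) = 10
Numerator = (1+beta^2)*P*R = 1/6
Denominator = beta^2*P + R = 9/5 + 1/12 = 113/60
F_beta = 10/113

10/113


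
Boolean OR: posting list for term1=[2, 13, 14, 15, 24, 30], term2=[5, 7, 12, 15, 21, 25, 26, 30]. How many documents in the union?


Boolean OR: find union of posting lists
term1 docs: [2, 13, 14, 15, 24, 30]
term2 docs: [5, 7, 12, 15, 21, 25, 26, 30]
Union: [2, 5, 7, 12, 13, 14, 15, 21, 24, 25, 26, 30]
|union| = 12

12
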